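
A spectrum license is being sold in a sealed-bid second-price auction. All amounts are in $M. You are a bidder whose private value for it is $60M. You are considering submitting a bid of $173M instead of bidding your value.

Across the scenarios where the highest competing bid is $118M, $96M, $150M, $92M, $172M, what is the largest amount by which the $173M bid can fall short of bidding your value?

$112M

$118M: truthful gives $0M, deviation gives −$58M → loss $58M.
$96M: truthful gives $0M, deviation gives −$36M → loss $36M.
$150M: truthful gives $0M, deviation gives −$90M → loss $90M.
$92M: truthful gives $0M, deviation gives −$32M → loss $32M.
$172M: truthful gives $0M, deviation gives −$112M → loss $112M.
Maximum loss: $112M.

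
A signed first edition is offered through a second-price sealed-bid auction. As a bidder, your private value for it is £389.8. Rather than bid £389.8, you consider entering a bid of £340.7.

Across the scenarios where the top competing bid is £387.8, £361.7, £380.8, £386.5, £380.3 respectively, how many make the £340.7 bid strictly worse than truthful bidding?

The deviation hurts exactly when the highest competing bid lies strictly between £340.7 and £389.8 — underbidding then forfeits a profitable win.
£387.8: inside the interval → strictly worse (loss £2).
£361.7: inside the interval → strictly worse (loss £28.1).
£380.8: inside the interval → strictly worse (loss £9).
£386.5: inside the interval → strictly worse (loss £3.3).
£380.3: inside the interval → strictly worse (loss £9.5).
Count: 5.

5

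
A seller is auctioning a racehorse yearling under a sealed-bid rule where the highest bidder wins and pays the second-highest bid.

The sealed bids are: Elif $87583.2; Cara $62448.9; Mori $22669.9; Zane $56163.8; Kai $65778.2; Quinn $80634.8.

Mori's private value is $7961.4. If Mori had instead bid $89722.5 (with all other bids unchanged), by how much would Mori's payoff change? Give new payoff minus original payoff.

−$79621.8

The highest bid among the other bidders is $87583.2; Mori's bid doesn't change that.
Original bid $22669.9: Mori is not highest (top rival bid is $87583.2); payoff $0.
Alternative bid $89722.5: Mori is highest, pays the top rival bid $87583.2; payoff $7961.4 − $87583.2 = −$79621.8.
Change in payoff = −$79621.8 − ($0) = −$79621.8.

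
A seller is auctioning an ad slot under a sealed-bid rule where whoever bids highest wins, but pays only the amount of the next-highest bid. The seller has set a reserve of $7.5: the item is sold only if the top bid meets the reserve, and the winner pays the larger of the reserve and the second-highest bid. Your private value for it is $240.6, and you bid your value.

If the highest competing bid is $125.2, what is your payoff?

Your bid $240.6 is the highest and exceeds the reserve.
Price = max(second-highest bid, reserve) = max($125.2, $7.5) = $125.2.
Payoff = $240.6 − $125.2 = $115.4.

$115.4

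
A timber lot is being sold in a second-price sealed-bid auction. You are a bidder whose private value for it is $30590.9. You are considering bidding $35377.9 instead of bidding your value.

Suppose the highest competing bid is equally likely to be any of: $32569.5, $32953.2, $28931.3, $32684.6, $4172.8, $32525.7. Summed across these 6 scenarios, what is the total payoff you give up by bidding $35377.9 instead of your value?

The deviation costs you only when the competing bid falls strictly between $30590.9 and $35377.9; elsewhere both bids give the same outcome.
$32569.5: truthful payoff $0, deviation payoff −$1978.6 → loss $1978.6.
$32953.2: truthful payoff $0, deviation payoff −$2362.3 → loss $2362.3.
$28931.3: outcomes coincide → loss $0.
$32684.6: truthful payoff $0, deviation payoff −$2093.7 → loss $2093.7.
$4172.8: outcomes coincide → loss $0.
$32525.7: truthful payoff $0, deviation payoff −$1934.8 → loss $1934.8.
Total loss = $1978.6 + $2362.3 + $2093.7 + $1934.8 = $8369.4.
In a second-price auction your bid sets only whether you win, not what you pay, so bidding your true value is weakly dominant.

$8369.4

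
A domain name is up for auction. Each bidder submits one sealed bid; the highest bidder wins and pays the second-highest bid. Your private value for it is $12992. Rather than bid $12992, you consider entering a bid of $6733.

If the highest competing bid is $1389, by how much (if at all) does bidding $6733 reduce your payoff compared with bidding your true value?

Bidding your value $12992: you win (since $12992 > $1389) and pay $1389. Payoff $11603.
Bidding $6733: you win and pay $1389. Payoff $12992 − $1389 = $11603.
Difference = $11603 − $11603 = $0; both bids lead to the same outcome because the competing bid is below both your value and your alternative bid.

$0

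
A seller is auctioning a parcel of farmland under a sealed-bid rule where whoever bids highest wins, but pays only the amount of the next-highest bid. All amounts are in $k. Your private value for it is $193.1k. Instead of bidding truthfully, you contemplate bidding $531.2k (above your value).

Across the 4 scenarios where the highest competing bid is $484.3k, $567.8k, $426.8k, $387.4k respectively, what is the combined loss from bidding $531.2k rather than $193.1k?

The deviation costs you only when the competing bid falls strictly between $193.1k and $531.2k; elsewhere both bids give the same outcome.
$484.3k: truthful payoff $0k, deviation payoff −$291.2k → loss $291.2k.
$567.8k: outcomes coincide → loss $0k.
$426.8k: truthful payoff $0k, deviation payoff −$233.7k → loss $233.7k.
$387.4k: truthful payoff $0k, deviation payoff −$194.3k → loss $194.3k.
Total loss = $291.2k + $233.7k + $194.3k = $719.2k.

$719.2k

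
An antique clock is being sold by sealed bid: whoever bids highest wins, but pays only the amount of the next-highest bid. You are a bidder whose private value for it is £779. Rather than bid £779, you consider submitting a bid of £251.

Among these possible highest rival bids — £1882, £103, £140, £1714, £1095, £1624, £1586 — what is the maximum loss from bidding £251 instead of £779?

£0

£1882: same outcome either way → loss £0.
£103: same outcome either way → loss £0.
£140: same outcome either way → loss £0.
£1714: same outcome either way → loss £0.
£1095: same outcome either way → loss £0.
£1624: same outcome either way → loss £0.
£1586: same outcome either way → loss £0.
Maximum loss: £0.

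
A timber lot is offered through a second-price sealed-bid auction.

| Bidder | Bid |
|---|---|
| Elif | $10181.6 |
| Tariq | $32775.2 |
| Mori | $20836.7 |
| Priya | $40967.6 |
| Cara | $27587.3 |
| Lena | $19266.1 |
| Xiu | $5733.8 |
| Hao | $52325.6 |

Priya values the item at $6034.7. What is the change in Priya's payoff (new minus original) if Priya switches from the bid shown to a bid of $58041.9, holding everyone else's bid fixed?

The highest bid among the other bidders is $52325.6; Priya's bid doesn't change that.
Original bid $40967.6: Priya is not highest (top rival bid is $52325.6); payoff $0.
Alternative bid $58041.9: Priya is highest, pays the top rival bid $52325.6; payoff $6034.7 − $52325.6 = −$46290.9.
Change in payoff = −$46290.9 − ($0) = −$46290.9.

−$46290.9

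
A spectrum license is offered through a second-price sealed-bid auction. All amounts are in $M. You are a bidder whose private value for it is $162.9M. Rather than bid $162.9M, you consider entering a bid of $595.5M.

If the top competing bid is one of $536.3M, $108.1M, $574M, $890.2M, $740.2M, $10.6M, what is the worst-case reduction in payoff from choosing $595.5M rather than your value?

$411.1M

$536.3M: truthful gives $0M, deviation gives −$373.4M → loss $373.4M.
$108.1M: same outcome either way → loss $0M.
$574M: truthful gives $0M, deviation gives −$411.1M → loss $411.1M.
$890.2M: same outcome either way → loss $0M.
$740.2M: same outcome either way → loss $0M.
$10.6M: same outcome either way → loss $0M.
Maximum loss: $411.1M.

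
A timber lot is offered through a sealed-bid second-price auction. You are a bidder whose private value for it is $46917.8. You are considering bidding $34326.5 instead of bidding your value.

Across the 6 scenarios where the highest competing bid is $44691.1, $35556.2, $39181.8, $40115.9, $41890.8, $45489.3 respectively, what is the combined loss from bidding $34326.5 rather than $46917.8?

The deviation costs you only when the competing bid falls strictly between $34326.5 and $46917.8; elsewhere both bids give the same outcome.
$44691.1: truthful payoff $2226.7, deviation payoff $0 → loss $2226.7.
$35556.2: truthful payoff $11361.6, deviation payoff $0 → loss $11361.6.
$39181.8: truthful payoff $7736, deviation payoff $0 → loss $7736.
$40115.9: truthful payoff $6801.9, deviation payoff $0 → loss $6801.9.
$41890.8: truthful payoff $5027, deviation payoff $0 → loss $5027.
$45489.3: truthful payoff $1428.5, deviation payoff $0 → loss $1428.5.
Total loss = $2226.7 + $11361.6 + $7736 + $6801.9 + $5027 + $1428.5 = $34581.7.

$34581.7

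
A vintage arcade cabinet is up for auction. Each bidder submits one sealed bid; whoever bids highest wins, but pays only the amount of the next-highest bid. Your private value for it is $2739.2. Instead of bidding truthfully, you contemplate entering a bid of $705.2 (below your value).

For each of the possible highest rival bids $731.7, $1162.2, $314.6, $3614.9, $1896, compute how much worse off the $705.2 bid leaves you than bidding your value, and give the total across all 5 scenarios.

The deviation costs you only when the competing bid falls strictly between $705.2 and $2739.2; elsewhere both bids give the same outcome.
$731.7: truthful payoff $2007.5, deviation payoff $0 → loss $2007.5.
$1162.2: truthful payoff $1577, deviation payoff $0 → loss $1577.
$314.6: outcomes coincide → loss $0.
$3614.9: outcomes coincide → loss $0.
$1896: truthful payoff $843.2, deviation payoff $0 → loss $843.2.
Total loss = $2007.5 + $1577 + $843.2 = $4427.7.
Truthful bidding weakly dominates here: raising your bid can only win items priced above your value, and lowering it can only forfeit items priced below.

$4427.7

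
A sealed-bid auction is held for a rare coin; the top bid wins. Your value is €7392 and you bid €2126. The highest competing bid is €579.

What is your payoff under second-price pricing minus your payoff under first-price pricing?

You have the highest bid, so you win under either rule.
Second-price: pay €579 → payoff €6813.
First-price: pay your own bid €2126 → payoff €5266.
Difference = €6813 − (€5266) = €1547.

€1547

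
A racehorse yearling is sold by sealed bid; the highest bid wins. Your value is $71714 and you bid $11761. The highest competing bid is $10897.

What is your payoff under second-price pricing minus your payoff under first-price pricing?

$864

You have the highest bid, so you win under either rule.
Second-price: pay $10897 → payoff $60817.
First-price: pay your own bid $11761 → payoff $59953.
Difference = $60817 − ($59953) = $864.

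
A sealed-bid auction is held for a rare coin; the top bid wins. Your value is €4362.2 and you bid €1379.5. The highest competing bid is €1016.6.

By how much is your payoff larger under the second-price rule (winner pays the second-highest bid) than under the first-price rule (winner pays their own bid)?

€362.9

You have the highest bid, so you win under either rule.
Second-price: pay €1016.6 → payoff €3345.6.
First-price: pay your own bid €1379.5 → payoff €2982.7.
Difference = €3345.6 − (€2982.7) = €362.9.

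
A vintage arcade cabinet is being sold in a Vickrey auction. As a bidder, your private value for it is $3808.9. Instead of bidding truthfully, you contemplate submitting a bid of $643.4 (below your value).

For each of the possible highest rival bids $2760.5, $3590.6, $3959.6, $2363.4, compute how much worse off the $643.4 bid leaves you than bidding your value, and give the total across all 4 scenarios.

The deviation costs you only when the competing bid falls strictly between $643.4 and $3808.9; elsewhere both bids give the same outcome.
$2760.5: truthful payoff $1048.4, deviation payoff $0 → loss $1048.4.
$3590.6: truthful payoff $218.3, deviation payoff $0 → loss $218.3.
$3959.6: outcomes coincide → loss $0.
$2363.4: truthful payoff $1445.5, deviation payoff $0 → loss $1445.5.
Total loss = $1048.4 + $218.3 + $1445.5 = $2712.2.
Truthful bidding weakly dominates here: raising your bid can only win items priced above your value, and lowering it can only forfeit items priced below.

$2712.2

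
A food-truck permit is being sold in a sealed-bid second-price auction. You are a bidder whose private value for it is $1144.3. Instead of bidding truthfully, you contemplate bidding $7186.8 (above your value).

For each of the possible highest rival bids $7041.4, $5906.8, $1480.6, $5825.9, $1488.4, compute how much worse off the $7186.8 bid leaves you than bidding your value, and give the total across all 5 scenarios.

The deviation costs you only when the competing bid falls strictly between $1144.3 and $7186.8; elsewhere both bids give the same outcome.
$7041.4: truthful payoff $0, deviation payoff −$5897.1 → loss $5897.1.
$5906.8: truthful payoff $0, deviation payoff −$4762.5 → loss $4762.5.
$1480.6: truthful payoff $0, deviation payoff −$336.3 → loss $336.3.
$5825.9: truthful payoff $0, deviation payoff −$4681.6 → loss $4681.6.
$1488.4: truthful payoff $0, deviation payoff −$344.1 → loss $344.1.
Total loss = $5897.1 + $4762.5 + $336.3 + $4681.6 + $344.1 = $16021.6.
Because the price is fixed by the runner-up's bid, deviating from your value can only change a good outcome into a bad one — never the reverse.

$16021.6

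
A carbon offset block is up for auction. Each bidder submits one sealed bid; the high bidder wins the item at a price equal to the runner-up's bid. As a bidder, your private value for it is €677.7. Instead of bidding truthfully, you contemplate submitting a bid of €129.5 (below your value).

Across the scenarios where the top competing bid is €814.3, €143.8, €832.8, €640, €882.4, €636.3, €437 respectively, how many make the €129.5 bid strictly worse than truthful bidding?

4

The deviation hurts exactly when the highest competing bid lies strictly between €129.5 and €677.7 — underbidding then forfeits a profitable win.
€814.3: above both → same outcome either way.
€143.8: inside the interval → strictly worse (loss €533.9).
€832.8: above both → same outcome either way.
€640: inside the interval → strictly worse (loss €37.7).
€882.4: above both → same outcome either way.
€636.3: inside the interval → strictly worse (loss €41.4).
€437: inside the interval → strictly worse (loss €240.7).
Count: 4.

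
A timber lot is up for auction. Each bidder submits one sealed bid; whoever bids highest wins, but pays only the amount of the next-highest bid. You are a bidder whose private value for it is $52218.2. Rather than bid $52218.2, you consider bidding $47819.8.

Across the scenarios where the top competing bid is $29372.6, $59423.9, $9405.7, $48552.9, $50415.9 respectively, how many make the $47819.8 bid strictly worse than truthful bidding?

2

The deviation hurts exactly when the highest competing bid lies strictly between $47819.8 and $52218.2 — underbidding then forfeits a profitable win.
$29372.6: below both → same outcome either way.
$59423.9: above both → same outcome either way.
$9405.7: below both → same outcome either way.
$48552.9: inside the interval → strictly worse (loss $3665.3).
$50415.9: inside the interval → strictly worse (loss $1802.3).
Count: 2.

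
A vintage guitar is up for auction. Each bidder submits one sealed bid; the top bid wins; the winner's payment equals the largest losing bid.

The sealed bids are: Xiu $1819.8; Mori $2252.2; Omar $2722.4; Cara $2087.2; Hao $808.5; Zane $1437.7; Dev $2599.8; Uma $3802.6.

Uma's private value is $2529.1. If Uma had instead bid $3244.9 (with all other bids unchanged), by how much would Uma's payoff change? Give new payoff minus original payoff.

The highest bid among the other bidders is $2722.4; Uma's bid doesn't change that.
Original bid $3802.6: Uma is highest, pays the top rival bid $2722.4; payoff $2529.1 − $2722.4 = −$193.3.
Alternative bid $3244.9: Uma is highest, pays the top rival bid $2722.4; payoff $2529.1 − $2722.4 = −$193.3.
Change in payoff = −$193.3 − (−$193.3) = $0.

$0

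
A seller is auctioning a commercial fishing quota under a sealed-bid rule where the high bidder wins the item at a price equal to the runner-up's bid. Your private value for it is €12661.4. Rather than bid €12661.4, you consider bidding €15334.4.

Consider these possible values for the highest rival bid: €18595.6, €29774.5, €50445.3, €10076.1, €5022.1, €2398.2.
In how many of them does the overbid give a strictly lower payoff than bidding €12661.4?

0

The deviation hurts exactly when the highest competing bid lies strictly between €12661.4 and €15334.4 — overbidding then wins at a price above your value.
€18595.6: above both → same outcome either way.
€29774.5: above both → same outcome either way.
€50445.3: above both → same outcome either way.
€10076.1: below both → same outcome either way.
€5022.1: below both → same outcome either way.
€2398.2: below both → same outcome either way.
Count: 0.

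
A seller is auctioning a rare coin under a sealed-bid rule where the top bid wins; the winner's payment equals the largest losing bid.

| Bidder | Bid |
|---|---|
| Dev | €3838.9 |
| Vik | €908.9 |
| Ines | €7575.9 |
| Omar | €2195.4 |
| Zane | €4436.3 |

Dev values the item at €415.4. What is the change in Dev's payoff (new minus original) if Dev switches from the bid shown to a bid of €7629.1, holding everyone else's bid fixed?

The highest bid among the other bidders is €7575.9; Dev's bid doesn't change that.
Original bid €3838.9: Dev is not highest (top rival bid is €7575.9); payoff €0.
Alternative bid €7629.1: Dev is highest, pays the top rival bid €7575.9; payoff €415.4 − €7575.9 = −€7160.5.
Change in payoff = −€7160.5 − (€0) = −€7160.5.

−€7160.5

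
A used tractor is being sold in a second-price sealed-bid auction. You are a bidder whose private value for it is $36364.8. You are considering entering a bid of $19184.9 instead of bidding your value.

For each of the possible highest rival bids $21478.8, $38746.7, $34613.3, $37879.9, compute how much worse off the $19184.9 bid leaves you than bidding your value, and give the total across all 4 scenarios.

The deviation costs you only when the competing bid falls strictly between $19184.9 and $36364.8; elsewhere both bids give the same outcome.
$21478.8: truthful payoff $14886, deviation payoff $0 → loss $14886.
$38746.7: outcomes coincide → loss $0.
$34613.3: truthful payoff $1751.5, deviation payoff $0 → loss $1751.5.
$37879.9: outcomes coincide → loss $0.
Total loss = $14886 + $1751.5 = $16637.5.

$16637.5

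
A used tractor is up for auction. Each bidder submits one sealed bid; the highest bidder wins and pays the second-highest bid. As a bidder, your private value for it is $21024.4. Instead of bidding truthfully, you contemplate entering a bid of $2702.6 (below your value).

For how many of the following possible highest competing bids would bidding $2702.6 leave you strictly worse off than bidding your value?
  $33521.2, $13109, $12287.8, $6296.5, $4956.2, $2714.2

5

The deviation hurts exactly when the highest competing bid lies strictly between $2702.6 and $21024.4 — underbidding then forfeits a profitable win.
$33521.2: above both → same outcome either way.
$13109: inside the interval → strictly worse (loss $7915.4).
$12287.8: inside the interval → strictly worse (loss $8736.6).
$6296.5: inside the interval → strictly worse (loss $14727.9).
$4956.2: inside the interval → strictly worse (loss $16068.2).
$2714.2: inside the interval → strictly worse (loss $18310.2).
Count: 5.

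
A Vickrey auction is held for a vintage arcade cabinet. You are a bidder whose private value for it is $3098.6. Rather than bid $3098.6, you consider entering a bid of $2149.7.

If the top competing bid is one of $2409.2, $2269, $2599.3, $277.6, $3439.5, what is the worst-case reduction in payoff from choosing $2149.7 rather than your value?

$2409.2: truthful gives $689.4, deviation gives $0 → loss $689.4.
$2269: truthful gives $829.6, deviation gives $0 → loss $829.6.
$2599.3: truthful gives $499.3, deviation gives $0 → loss $499.3.
$277.6: same outcome either way → loss $0.
$3439.5: same outcome either way → loss $0.
Maximum loss: $829.6.

$829.6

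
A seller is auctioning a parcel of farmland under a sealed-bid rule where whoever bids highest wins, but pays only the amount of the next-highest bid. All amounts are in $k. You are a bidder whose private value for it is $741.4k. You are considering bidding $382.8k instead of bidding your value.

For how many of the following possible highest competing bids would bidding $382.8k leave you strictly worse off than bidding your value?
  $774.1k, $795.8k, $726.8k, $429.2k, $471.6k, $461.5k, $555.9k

5

The deviation hurts exactly when the highest competing bid lies strictly between $382.8k and $741.4k — underbidding then forfeits a profitable win.
$774.1k: above both → same outcome either way.
$795.8k: above both → same outcome either way.
$726.8k: inside the interval → strictly worse (loss $14.6k).
$429.2k: inside the interval → strictly worse (loss $312.2k).
$471.6k: inside the interval → strictly worse (loss $269.8k).
$461.5k: inside the interval → strictly worse (loss $279.9k).
$555.9k: inside the interval → strictly worse (loss $185.5k).
Count: 5.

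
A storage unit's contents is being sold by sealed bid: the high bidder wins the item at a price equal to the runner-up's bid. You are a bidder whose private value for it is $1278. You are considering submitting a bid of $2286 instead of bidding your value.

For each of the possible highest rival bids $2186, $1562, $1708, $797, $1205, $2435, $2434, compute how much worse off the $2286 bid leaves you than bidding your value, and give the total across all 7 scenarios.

The deviation costs you only when the competing bid falls strictly between $1278 and $2286; elsewhere both bids give the same outcome.
$2186: truthful payoff $0, deviation payoff −$908 → loss $908.
$1562: truthful payoff $0, deviation payoff −$284 → loss $284.
$1708: truthful payoff $0, deviation payoff −$430 → loss $430.
$797: outcomes coincide → loss $0.
$1205: outcomes coincide → loss $0.
$2435: outcomes coincide → loss $0.
$2434: outcomes coincide → loss $0.
Total loss = $908 + $284 + $430 = $1622.

$1622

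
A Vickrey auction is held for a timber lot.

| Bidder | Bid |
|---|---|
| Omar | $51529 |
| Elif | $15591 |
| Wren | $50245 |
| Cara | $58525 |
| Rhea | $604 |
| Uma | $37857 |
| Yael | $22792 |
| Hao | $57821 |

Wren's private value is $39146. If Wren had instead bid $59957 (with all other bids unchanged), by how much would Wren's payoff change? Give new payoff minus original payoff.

−$19379

The highest bid among the other bidders is $58525; Wren's bid doesn't change that.
Original bid $50245: Wren is not highest (top rival bid is $58525); payoff $0.
Alternative bid $59957: Wren is highest, pays the top rival bid $58525; payoff $39146 − $58525 = −$19379.
Change in payoff = −$19379 − ($0) = −$19379.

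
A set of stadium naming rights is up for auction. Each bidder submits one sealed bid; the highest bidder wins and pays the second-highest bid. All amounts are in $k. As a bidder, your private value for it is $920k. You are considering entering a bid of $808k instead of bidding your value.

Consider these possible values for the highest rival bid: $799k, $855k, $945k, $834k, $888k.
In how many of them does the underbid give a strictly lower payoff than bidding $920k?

3

The deviation hurts exactly when the highest competing bid lies strictly between $808k and $920k — underbidding then forfeits a profitable win.
$799k: below both → same outcome either way.
$855k: inside the interval → strictly worse (loss $65k).
$945k: above both → same outcome either way.
$834k: inside the interval → strictly worse (loss $86k).
$888k: inside the interval → strictly worse (loss $32k).
Count: 3.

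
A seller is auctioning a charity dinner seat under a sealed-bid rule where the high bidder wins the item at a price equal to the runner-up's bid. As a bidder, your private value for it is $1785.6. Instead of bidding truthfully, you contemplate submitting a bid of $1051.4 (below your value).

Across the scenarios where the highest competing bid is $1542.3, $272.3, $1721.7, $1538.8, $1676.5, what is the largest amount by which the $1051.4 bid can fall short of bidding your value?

$1542.3: truthful gives $243.3, deviation gives $0 → loss $243.3.
$272.3: same outcome either way → loss $0.
$1721.7: truthful gives $63.9, deviation gives $0 → loss $63.9.
$1538.8: truthful gives $246.8, deviation gives $0 → loss $246.8.
$1676.5: truthful gives $109.1, deviation gives $0 → loss $109.1.
Maximum loss: $246.8.

$246.8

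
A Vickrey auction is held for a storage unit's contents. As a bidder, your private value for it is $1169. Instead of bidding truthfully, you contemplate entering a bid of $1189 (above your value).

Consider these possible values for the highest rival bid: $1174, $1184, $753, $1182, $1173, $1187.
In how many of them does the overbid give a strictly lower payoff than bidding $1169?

The deviation hurts exactly when the highest competing bid lies strictly between $1169 and $1189 — overbidding then wins at a price above your value.
$1174: inside the interval → strictly worse (loss $5).
$1184: inside the interval → strictly worse (loss $15).
$753: below both → same outcome either way.
$1182: inside the interval → strictly worse (loss $13).
$1173: inside the interval → strictly worse (loss $4).
$1187: inside the interval → strictly worse (loss $18).
Count: 5.

5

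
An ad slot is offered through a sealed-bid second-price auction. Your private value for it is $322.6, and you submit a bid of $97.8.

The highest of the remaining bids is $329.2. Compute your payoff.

Your bid $97.8 is below the highest competing bid $329.2, so you lose.
A losing bidder pays nothing and receives nothing: payoff = $0.

$0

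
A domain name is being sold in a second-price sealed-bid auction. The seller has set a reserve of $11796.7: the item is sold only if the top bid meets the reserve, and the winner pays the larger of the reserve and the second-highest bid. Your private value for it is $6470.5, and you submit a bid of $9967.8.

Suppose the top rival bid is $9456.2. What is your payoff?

$0

Your bid $9967.8 is the highest bid but falls below the reserve $11796.7, so the item goes unsold. Payoff $0.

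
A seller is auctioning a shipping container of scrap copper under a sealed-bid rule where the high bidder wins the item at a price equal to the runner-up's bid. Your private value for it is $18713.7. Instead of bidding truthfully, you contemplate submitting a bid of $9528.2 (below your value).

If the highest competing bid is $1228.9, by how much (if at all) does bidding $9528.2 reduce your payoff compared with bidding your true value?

Bidding your value $18713.7: you win (since $18713.7 > $1228.9) and pay $1228.9. Payoff $17484.8.
Bidding $9528.2: you win and pay $1228.9. Payoff $18713.7 − $1228.9 = $17484.8.
Difference = $17484.8 − $17484.8 = $0; both bids lead to the same outcome because the competing bid is below both your value and your alternative bid.

$0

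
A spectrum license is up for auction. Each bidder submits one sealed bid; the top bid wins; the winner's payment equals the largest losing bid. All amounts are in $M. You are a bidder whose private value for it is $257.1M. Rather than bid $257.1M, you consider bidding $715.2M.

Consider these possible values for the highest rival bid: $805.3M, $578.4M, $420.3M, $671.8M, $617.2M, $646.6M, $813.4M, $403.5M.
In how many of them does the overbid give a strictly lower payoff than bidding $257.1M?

The deviation hurts exactly when the highest competing bid lies strictly between $257.1M and $715.2M — overbidding then wins at a price above your value.
$805.3M: above both → same outcome either way.
$578.4M: inside the interval → strictly worse (loss $321.3M).
$420.3M: inside the interval → strictly worse (loss $163.2M).
$671.8M: inside the interval → strictly worse (loss $414.7M).
$617.2M: inside the interval → strictly worse (loss $360.1M).
$646.6M: inside the interval → strictly worse (loss $389.5M).
$813.4M: above both → same outcome either way.
$403.5M: inside the interval → strictly worse (loss $146.4M).
Count: 6.

6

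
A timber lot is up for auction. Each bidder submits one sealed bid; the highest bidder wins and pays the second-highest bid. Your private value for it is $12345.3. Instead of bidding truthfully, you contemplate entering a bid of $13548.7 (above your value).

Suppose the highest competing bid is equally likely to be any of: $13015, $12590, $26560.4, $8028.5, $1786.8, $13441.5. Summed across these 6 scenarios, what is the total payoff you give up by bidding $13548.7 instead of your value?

$2010.6

The deviation costs you only when the competing bid falls strictly between $12345.3 and $13548.7; elsewhere both bids give the same outcome.
$13015: truthful payoff $0, deviation payoff −$669.7 → loss $669.7.
$12590: truthful payoff $0, deviation payoff −$244.7 → loss $244.7.
$26560.4: outcomes coincide → loss $0.
$8028.5: outcomes coincide → loss $0.
$1786.8: outcomes coincide → loss $0.
$13441.5: truthful payoff $0, deviation payoff −$1096.2 → loss $1096.2.
Total loss = $669.7 + $244.7 + $1096.2 = $2010.6.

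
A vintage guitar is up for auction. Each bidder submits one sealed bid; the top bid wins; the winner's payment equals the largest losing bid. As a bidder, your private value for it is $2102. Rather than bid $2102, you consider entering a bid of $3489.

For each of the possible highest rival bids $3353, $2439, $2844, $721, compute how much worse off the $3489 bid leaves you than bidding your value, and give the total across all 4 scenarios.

$2330

The deviation costs you only when the competing bid falls strictly between $2102 and $3489; elsewhere both bids give the same outcome.
$3353: truthful payoff $0, deviation payoff −$1251 → loss $1251.
$2439: truthful payoff $0, deviation payoff −$337 → loss $337.
$2844: truthful payoff $0, deviation payoff −$742 → loss $742.
$721: outcomes coincide → loss $0.
Total loss = $1251 + $337 + $742 = $2330.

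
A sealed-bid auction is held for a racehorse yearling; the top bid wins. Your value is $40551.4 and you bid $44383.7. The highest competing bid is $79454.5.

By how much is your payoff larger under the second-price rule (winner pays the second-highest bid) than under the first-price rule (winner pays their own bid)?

Your bid $44383.7 is below $79454.5, so you lose under either rule.
Payoff is $0 in both cases; difference = $0.

$0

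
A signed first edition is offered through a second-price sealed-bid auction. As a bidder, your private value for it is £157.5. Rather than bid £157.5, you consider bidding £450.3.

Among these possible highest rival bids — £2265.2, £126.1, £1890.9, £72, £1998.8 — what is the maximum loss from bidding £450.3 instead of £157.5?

£0

£2265.2: same outcome either way → loss £0.
£126.1: same outcome either way → loss £0.
£1890.9: same outcome either way → loss £0.
£72: same outcome either way → loss £0.
£1998.8: same outcome either way → loss £0.
Maximum loss: £0.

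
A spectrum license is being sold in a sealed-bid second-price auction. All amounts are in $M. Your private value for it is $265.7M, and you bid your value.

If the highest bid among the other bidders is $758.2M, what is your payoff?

Your bid $265.7M is below the highest competing bid $758.2M, so you lose.
A losing bidder pays nothing and receives nothing: payoff = $0M.

$0M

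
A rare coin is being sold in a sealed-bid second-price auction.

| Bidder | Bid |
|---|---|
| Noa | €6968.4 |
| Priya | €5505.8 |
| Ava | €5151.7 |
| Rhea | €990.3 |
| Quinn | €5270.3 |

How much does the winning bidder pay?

€5505.8

Highest bid: Noa at €6968.4, so Noa wins.
Second-highest bid: Priya at €5505.8 — that is the price the winner pays.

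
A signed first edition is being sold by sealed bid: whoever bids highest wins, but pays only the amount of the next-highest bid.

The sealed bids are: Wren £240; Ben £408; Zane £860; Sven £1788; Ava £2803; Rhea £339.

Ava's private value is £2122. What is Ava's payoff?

Highest bid: Ava at £2803, so Ava wins.
Second-highest bid: Sven at £1788 — that is the price the winner pays.
Ava's payoff = value − price = £2122 − £1788 = £334.

£334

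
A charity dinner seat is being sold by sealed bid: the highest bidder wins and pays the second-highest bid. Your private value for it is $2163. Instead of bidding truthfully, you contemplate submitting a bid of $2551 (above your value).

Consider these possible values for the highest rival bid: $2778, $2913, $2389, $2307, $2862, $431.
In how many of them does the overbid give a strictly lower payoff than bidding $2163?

The deviation hurts exactly when the highest competing bid lies strictly between $2163 and $2551 — overbidding then wins at a price above your value.
$2778: above both → same outcome either way.
$2913: above both → same outcome either way.
$2389: inside the interval → strictly worse (loss $226).
$2307: inside the interval → strictly worse (loss $144).
$2862: above both → same outcome either way.
$431: below both → same outcome either way.
Count: 2.

2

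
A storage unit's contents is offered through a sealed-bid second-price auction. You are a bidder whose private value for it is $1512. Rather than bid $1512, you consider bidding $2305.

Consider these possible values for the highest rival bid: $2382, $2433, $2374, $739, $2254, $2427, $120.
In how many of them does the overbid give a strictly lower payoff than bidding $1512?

The deviation hurts exactly when the highest competing bid lies strictly between $1512 and $2305 — overbidding then wins at a price above your value.
$2382: above both → same outcome either way.
$2433: above both → same outcome either way.
$2374: above both → same outcome either way.
$739: below both → same outcome either way.
$2254: inside the interval → strictly worse (loss $742).
$2427: above both → same outcome either way.
$120: below both → same outcome either way.
Count: 1.

1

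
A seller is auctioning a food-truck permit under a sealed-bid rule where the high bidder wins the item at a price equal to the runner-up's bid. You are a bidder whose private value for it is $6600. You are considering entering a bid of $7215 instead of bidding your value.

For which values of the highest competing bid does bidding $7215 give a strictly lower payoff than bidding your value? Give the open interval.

If the competing bid is below $6600, both bids win at the same price — no difference.
If it is above $7215, both bids lose — no difference.
If it lies strictly between $6600 and $7215, bidding your value loses (payoff 0) while bidding $7215 wins at a price above your value (payoff negative).
So the deviation strictly hurts on the open interval ($6600, $7215).

($6600, $7215)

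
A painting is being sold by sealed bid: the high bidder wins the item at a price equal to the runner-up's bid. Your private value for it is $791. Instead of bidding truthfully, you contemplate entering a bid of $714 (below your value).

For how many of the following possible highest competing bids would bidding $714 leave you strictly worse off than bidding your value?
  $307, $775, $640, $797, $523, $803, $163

1

The deviation hurts exactly when the highest competing bid lies strictly between $714 and $791 — underbidding then forfeits a profitable win.
$307: below both → same outcome either way.
$775: inside the interval → strictly worse (loss $16).
$640: below both → same outcome either way.
$797: above both → same outcome either way.
$523: below both → same outcome either way.
$803: above both → same outcome either way.
$163: below both → same outcome either way.
Count: 1.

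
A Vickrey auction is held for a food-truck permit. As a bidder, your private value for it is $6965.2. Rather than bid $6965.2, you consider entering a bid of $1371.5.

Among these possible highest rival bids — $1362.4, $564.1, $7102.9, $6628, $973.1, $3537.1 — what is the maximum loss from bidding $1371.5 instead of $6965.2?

$1362.4: same outcome either way → loss $0.
$564.1: same outcome either way → loss $0.
$7102.9: same outcome either way → loss $0.
$6628: truthful gives $337.2, deviation gives $0 → loss $337.2.
$973.1: same outcome either way → loss $0.
$3537.1: truthful gives $3428.1, deviation gives $0 → loss $3428.1.
Maximum loss: $3428.1.

$3428.1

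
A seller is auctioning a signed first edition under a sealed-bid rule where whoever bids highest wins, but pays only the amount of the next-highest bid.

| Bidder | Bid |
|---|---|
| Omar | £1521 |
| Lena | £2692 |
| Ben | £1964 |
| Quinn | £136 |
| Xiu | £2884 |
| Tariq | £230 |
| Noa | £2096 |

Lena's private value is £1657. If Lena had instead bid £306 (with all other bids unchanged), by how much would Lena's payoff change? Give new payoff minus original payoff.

£0

The highest bid among the other bidders is £2884; Lena's bid doesn't change that.
Original bid £2692: Lena is not highest (top rival bid is £2884); payoff £0.
Alternative bid £306: Lena is not highest (top rival bid is £2884); payoff £0.
Change in payoff = £0 − (£0) = £0.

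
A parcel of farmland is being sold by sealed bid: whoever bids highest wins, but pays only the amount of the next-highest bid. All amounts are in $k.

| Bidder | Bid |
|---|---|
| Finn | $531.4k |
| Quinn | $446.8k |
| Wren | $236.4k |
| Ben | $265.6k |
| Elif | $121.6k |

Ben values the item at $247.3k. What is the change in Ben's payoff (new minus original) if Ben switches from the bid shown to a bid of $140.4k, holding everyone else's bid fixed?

$0k

The highest bid among the other bidders is $531.4k; Ben's bid doesn't change that.
Original bid $265.6k: Ben is not highest (top rival bid is $531.4k); payoff $0k.
Alternative bid $140.4k: Ben is not highest (top rival bid is $531.4k); payoff $0k.
Change in payoff = $0k − ($0k) = $0k.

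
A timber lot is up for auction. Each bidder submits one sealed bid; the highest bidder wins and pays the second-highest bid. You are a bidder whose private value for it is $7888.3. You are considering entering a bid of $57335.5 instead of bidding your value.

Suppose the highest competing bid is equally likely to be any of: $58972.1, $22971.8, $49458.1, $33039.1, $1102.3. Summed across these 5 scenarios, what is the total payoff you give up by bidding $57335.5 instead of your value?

The deviation costs you only when the competing bid falls strictly between $7888.3 and $57335.5; elsewhere both bids give the same outcome.
$58972.1: outcomes coincide → loss $0.
$22971.8: truthful payoff $0, deviation payoff −$15083.5 → loss $15083.5.
$49458.1: truthful payoff $0, deviation payoff −$41569.8 → loss $41569.8.
$33039.1: truthful payoff $0, deviation payoff −$25150.8 → loss $25150.8.
$1102.3: outcomes coincide → loss $0.
Total loss = $15083.5 + $41569.8 + $25150.8 = $81804.1.
In a second-price auction your bid sets only whether you win, not what you pay, so bidding your true value is weakly dominant.

$81804.1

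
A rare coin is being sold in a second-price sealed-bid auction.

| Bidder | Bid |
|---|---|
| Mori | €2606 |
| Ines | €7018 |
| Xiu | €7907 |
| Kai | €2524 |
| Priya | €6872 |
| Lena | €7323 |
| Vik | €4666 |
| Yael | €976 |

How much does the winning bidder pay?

Highest bid: Xiu at €7907, so Xiu wins.
Second-highest bid: Lena at €7323 — that is the price the winner pays.

€7323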